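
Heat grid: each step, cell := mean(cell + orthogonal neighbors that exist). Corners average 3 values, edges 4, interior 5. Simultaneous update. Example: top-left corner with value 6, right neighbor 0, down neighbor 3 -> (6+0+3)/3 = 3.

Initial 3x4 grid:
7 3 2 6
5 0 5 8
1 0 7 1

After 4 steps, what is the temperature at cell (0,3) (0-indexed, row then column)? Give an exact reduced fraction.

Step 1: cell (0,3) = 16/3
Step 2: cell (0,3) = 43/9
Step 3: cell (0,3) = 629/135
Step 4: cell (0,3) = 14383/3240
Full grid after step 4:
  1099/320 26201/7200 88571/21600 14383/3240
  181253/57600 81113/24000 140537/36000 190097/43200
  25123/8640 5003/1600 161617/43200 54517/12960

Answer: 14383/3240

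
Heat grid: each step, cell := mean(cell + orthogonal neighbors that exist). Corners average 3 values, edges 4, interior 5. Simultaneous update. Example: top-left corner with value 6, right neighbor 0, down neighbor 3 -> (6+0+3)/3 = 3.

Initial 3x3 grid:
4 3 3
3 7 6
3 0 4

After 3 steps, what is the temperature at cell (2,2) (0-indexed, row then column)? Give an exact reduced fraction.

Step 1: cell (2,2) = 10/3
Step 2: cell (2,2) = 71/18
Step 3: cell (2,2) = 4009/1080
Full grid after step 3:
  4009/1080 58921/14400 2951/720
  52921/14400 5563/1500 14899/3600
  2341/720 26123/7200 4009/1080

Answer: 4009/1080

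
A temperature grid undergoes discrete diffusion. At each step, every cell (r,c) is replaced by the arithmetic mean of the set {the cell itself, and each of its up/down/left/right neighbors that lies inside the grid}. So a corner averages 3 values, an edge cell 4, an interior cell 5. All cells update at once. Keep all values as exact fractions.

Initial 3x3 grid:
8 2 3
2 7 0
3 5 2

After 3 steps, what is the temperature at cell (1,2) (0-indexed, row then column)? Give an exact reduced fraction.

Step 1: cell (1,2) = 3
Step 2: cell (1,2) = 51/20
Step 3: cell (1,2) = 3917/1200
Full grid after step 3:
  721/180 13901/3600 1663/540
  15151/3600 20723/6000 3917/1200
  8177/2160 53129/14400 6497/2160

Answer: 3917/1200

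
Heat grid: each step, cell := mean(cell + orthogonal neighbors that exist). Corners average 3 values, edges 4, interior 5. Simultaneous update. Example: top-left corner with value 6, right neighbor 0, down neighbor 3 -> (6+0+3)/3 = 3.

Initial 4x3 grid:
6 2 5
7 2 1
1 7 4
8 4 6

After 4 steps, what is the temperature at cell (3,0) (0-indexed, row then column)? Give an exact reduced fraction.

Step 1: cell (3,0) = 13/3
Step 2: cell (3,0) = 49/9
Step 3: cell (3,0) = 656/135
Step 4: cell (3,0) = 634993/129600
Full grid after step 4:
  175261/43200 3344377/864000 463733/129600
  34709/8000 1429673/360000 416759/108000
  983423/216000 180347/40000 453149/108000
  634993/129600 1351649/288000 602843/129600

Answer: 634993/129600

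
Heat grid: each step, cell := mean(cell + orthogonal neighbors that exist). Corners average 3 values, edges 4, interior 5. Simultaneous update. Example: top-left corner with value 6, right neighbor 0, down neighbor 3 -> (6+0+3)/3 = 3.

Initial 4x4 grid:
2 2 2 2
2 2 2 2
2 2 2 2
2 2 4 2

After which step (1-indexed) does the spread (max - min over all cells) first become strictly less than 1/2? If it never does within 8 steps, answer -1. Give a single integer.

Step 1: max=8/3, min=2, spread=2/3
Step 2: max=151/60, min=2, spread=31/60
Step 3: max=1291/540, min=2, spread=211/540
  -> spread < 1/2 first at step 3
Step 4: max=124843/54000, min=2, spread=16843/54000
Step 5: max=1110643/486000, min=9079/4500, spread=130111/486000
Step 6: max=32802367/14580000, min=547159/270000, spread=3255781/14580000
Step 7: max=975153691/437400000, min=551107/270000, spread=82360351/437400000
Step 8: max=28995316891/13122000000, min=99706441/48600000, spread=2074577821/13122000000

Answer: 3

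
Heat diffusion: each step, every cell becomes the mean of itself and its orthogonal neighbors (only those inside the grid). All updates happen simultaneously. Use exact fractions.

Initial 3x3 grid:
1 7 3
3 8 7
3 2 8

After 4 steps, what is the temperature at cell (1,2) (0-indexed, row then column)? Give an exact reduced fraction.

Step 1: cell (1,2) = 13/2
Step 2: cell (1,2) = 697/120
Step 3: cell (1,2) = 40289/7200
Step 4: cell (1,2) = 2308333/432000
Full grid after step 4:
  289999/64800 4215041/864000 689423/129600
  3792041/864000 1766417/360000 2308333/432000
  35903/8100 4190291/864000 688673/129600

Answer: 2308333/432000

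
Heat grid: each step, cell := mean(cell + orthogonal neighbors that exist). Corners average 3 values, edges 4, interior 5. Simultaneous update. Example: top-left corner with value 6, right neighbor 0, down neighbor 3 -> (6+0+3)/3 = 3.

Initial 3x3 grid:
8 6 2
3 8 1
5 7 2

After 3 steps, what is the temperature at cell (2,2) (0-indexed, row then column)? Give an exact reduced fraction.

Step 1: cell (2,2) = 10/3
Step 2: cell (2,2) = 145/36
Step 3: cell (2,2) = 1783/432
Full grid after step 3:
  146/27 3607/720 607/144
  247/45 1907/400 12173/2880
  125/24 6979/1440 1783/432

Answer: 1783/432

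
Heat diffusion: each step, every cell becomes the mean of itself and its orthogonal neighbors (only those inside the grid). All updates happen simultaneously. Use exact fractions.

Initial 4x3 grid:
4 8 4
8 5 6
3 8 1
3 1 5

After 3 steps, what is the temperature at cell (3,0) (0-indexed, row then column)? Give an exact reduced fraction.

Step 1: cell (3,0) = 7/3
Step 2: cell (3,0) = 145/36
Step 3: cell (3,0) = 8111/2160
Full grid after step 3:
  2579/432 78917/14400 269/48
  18683/3600 33373/6000 2893/600
  17323/3600 25213/6000 4087/900
  8111/2160 57917/14400 7721/2160

Answer: 8111/2160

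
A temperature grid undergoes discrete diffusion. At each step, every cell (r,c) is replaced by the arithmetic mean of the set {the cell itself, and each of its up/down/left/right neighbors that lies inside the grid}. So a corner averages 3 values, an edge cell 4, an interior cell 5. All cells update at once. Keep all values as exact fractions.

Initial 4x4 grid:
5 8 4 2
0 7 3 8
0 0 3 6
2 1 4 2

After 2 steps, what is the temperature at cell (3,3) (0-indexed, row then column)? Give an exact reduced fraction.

Step 1: cell (3,3) = 4
Step 2: cell (3,3) = 15/4
Full grid after step 2:
  40/9 1091/240 239/48 41/9
  343/120 99/25 104/25 115/24
  67/40 9/4 353/100 167/40
  13/12 149/80 229/80 15/4

Answer: 15/4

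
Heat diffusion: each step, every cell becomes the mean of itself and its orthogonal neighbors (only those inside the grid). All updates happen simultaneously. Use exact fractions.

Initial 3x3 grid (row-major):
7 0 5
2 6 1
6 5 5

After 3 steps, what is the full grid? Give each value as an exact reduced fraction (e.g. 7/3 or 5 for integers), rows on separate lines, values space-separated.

Answer: 2681/720 9221/2400 787/240
63301/14400 3727/1000 56501/14400
9323/2160 3607/800 8443/2160

Derivation:
After step 1:
  3 9/2 2
  21/4 14/5 17/4
  13/3 11/2 11/3
After step 2:
  17/4 123/40 43/12
  923/240 223/50 763/240
  181/36 163/40 161/36
After step 3:
  2681/720 9221/2400 787/240
  63301/14400 3727/1000 56501/14400
  9323/2160 3607/800 8443/2160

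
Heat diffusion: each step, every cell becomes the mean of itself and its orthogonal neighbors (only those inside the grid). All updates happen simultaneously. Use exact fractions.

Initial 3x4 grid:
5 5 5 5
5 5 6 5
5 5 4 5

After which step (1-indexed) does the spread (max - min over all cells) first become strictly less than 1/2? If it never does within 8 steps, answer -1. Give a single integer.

Step 1: max=21/4, min=14/3, spread=7/12
Step 2: max=31/6, min=233/48, spread=5/16
  -> spread < 1/2 first at step 2
Step 3: max=12289/2400, min=533/108, spread=4001/21600
Step 4: max=24407/4800, min=1072759/216000, spread=6389/54000
Step 5: max=303881/60000, min=84097/16875, spread=1753/21600
Step 6: max=785656693/155520000, min=194194517/38880000, spread=71029/1244160
Step 7: max=19603847473/3888000000, min=4862507587/972000000, spread=410179/10368000
Step 8: max=2820315419933/559872000000, min=700796386577/139968000000, spread=45679663/1492992000

Answer: 2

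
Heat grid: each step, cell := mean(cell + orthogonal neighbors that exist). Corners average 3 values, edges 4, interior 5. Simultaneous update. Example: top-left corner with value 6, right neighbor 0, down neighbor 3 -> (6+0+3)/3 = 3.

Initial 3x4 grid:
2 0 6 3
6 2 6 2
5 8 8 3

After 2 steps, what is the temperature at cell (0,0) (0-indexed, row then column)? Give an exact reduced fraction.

Step 1: cell (0,0) = 8/3
Step 2: cell (0,0) = 107/36
Full grid after step 2:
  107/36 799/240 883/240 131/36
  343/80 106/25 227/50 163/40
  95/18 341/60 317/60 169/36

Answer: 107/36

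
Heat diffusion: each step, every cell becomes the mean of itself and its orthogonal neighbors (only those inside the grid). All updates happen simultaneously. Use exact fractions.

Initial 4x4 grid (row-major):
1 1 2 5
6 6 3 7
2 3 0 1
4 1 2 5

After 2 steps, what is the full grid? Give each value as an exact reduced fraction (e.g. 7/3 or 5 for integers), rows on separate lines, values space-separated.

After step 1:
  8/3 5/2 11/4 14/3
  15/4 19/5 18/5 4
  15/4 12/5 9/5 13/4
  7/3 5/2 2 8/3
After step 2:
  107/36 703/240 811/240 137/36
  419/120 321/100 319/100 931/240
  367/120 57/20 261/100 703/240
  103/36 277/120 269/120 95/36

Answer: 107/36 703/240 811/240 137/36
419/120 321/100 319/100 931/240
367/120 57/20 261/100 703/240
103/36 277/120 269/120 95/36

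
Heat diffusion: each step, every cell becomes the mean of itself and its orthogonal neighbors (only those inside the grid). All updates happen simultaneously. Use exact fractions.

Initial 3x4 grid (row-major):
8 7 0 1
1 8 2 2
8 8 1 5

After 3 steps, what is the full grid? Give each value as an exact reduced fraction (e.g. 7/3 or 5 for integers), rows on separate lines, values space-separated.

Answer: 5791/1080 33563/7200 7811/2400 1717/720
27187/4800 9663/2000 5281/1500 19093/7200
6101/1080 36763/7200 28033/7200 6571/2160

Derivation:
After step 1:
  16/3 23/4 5/2 1
  25/4 26/5 13/5 5/2
  17/3 25/4 4 8/3
After step 2:
  52/9 1127/240 237/80 2
  449/80 521/100 84/25 263/120
  109/18 1267/240 931/240 55/18
After step 3:
  5791/1080 33563/7200 7811/2400 1717/720
  27187/4800 9663/2000 5281/1500 19093/7200
  6101/1080 36763/7200 28033/7200 6571/2160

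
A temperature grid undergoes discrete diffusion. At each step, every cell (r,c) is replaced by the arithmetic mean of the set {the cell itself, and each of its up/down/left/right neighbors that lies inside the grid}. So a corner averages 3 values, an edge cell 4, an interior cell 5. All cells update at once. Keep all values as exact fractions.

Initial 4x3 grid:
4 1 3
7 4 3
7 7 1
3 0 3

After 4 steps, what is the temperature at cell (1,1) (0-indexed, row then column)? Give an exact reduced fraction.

Answer: 676337/180000

Derivation:
Step 1: cell (1,1) = 22/5
Step 2: cell (1,1) = 389/100
Step 3: cell (1,1) = 23681/6000
Step 4: cell (1,1) = 676337/180000
Full grid after step 4:
  43777/10800 399847/108000 212537/64800
  153589/36000 676337/180000 728159/216000
  447037/108000 1360799/360000 698699/216000
  515539/129600 3014311/864000 413389/129600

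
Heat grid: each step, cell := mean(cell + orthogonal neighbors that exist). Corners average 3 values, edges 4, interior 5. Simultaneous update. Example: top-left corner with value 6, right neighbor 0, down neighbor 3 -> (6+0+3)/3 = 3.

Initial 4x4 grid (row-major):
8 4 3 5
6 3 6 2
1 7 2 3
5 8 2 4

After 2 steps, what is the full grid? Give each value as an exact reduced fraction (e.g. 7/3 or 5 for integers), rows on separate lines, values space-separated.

After step 1:
  6 9/2 9/2 10/3
  9/2 26/5 16/5 4
  19/4 21/5 4 11/4
  14/3 11/2 4 3
After step 2:
  5 101/20 233/60 71/18
  409/80 108/25 209/50 797/240
  1087/240 473/100 363/100 55/16
  179/36 551/120 33/8 13/4

Answer: 5 101/20 233/60 71/18
409/80 108/25 209/50 797/240
1087/240 473/100 363/100 55/16
179/36 551/120 33/8 13/4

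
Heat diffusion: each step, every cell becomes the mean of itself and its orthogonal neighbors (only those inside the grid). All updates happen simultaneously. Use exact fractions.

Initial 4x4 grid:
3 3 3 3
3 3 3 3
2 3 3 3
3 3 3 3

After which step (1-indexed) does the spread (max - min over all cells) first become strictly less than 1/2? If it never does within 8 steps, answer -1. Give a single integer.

Answer: 1

Derivation:
Step 1: max=3, min=8/3, spread=1/3
  -> spread < 1/2 first at step 1
Step 2: max=3, min=329/120, spread=31/120
Step 3: max=3, min=3029/1080, spread=211/1080
Step 4: max=3, min=307157/108000, spread=16843/108000
Step 5: max=26921/9000, min=2777357/972000, spread=130111/972000
Step 6: max=1612841/540000, min=83837633/29160000, spread=3255781/29160000
Step 7: max=1608893/540000, min=2524046309/874800000, spread=82360351/874800000
Step 8: max=289093559/97200000, min=75980683109/26244000000, spread=2074577821/26244000000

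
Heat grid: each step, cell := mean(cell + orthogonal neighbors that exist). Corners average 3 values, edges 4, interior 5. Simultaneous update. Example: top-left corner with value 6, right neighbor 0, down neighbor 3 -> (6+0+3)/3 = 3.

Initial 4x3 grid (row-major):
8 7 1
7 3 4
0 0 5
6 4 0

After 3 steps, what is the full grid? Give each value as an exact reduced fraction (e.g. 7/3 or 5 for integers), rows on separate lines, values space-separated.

Answer: 5551/1080 66307/14400 2999/720
31571/7200 6017/1500 1397/400
25451/7200 18773/6000 437/150
6629/2160 20411/7200 487/180

Derivation:
After step 1:
  22/3 19/4 4
  9/2 21/5 13/4
  13/4 12/5 9/4
  10/3 5/2 3
After step 2:
  199/36 1217/240 4
  1157/240 191/50 137/40
  809/240 73/25 109/40
  109/36 337/120 31/12
After step 3:
  5551/1080 66307/14400 2999/720
  31571/7200 6017/1500 1397/400
  25451/7200 18773/6000 437/150
  6629/2160 20411/7200 487/180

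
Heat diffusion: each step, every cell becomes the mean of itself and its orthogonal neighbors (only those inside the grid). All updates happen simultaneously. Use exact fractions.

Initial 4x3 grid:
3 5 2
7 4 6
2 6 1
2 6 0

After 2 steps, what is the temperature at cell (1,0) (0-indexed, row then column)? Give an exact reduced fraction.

Answer: 377/80

Derivation:
Step 1: cell (1,0) = 4
Step 2: cell (1,0) = 377/80
Full grid after step 2:
  25/6 553/120 133/36
  377/80 403/100 493/120
  923/240 102/25 379/120
  133/36 389/120 109/36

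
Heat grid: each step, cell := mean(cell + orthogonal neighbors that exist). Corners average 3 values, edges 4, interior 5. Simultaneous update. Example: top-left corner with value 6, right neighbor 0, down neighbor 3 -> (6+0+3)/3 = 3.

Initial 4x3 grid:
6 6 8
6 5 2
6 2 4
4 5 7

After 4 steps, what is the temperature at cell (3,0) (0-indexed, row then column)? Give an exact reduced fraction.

Step 1: cell (3,0) = 5
Step 2: cell (3,0) = 14/3
Step 3: cell (3,0) = 1151/240
Step 4: cell (3,0) = 6347/1350
Full grid after step 4:
  234479/43200 4541123/864000 670387/129600
  367469/72000 1819027/360000 523141/108000
  117203/24000 210419/45000 505351/108000
  6347/1350 2021689/432000 295181/64800

Answer: 6347/1350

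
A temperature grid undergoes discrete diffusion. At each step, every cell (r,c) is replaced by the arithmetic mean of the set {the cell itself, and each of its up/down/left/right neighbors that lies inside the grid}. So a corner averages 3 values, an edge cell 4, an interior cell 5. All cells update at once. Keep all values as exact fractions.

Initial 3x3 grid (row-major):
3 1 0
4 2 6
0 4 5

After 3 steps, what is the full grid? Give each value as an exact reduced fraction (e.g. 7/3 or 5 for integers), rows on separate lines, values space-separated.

After step 1:
  8/3 3/2 7/3
  9/4 17/5 13/4
  8/3 11/4 5
After step 2:
  77/36 99/40 85/36
  659/240 263/100 839/240
  23/9 829/240 11/3
After step 3:
  5299/2160 1921/800 5999/2160
  36253/14400 17761/6000 43753/14400
  394/135 44303/14400 637/180

Answer: 5299/2160 1921/800 5999/2160
36253/14400 17761/6000 43753/14400
394/135 44303/14400 637/180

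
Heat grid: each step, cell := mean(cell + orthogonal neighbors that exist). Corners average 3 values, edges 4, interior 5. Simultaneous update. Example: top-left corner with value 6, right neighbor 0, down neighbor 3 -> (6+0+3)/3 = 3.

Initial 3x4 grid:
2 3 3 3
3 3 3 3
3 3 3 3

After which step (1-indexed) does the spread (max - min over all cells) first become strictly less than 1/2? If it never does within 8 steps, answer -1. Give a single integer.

Answer: 1

Derivation:
Step 1: max=3, min=8/3, spread=1/3
  -> spread < 1/2 first at step 1
Step 2: max=3, min=49/18, spread=5/18
Step 3: max=3, min=607/216, spread=41/216
Step 4: max=3, min=73543/25920, spread=4217/25920
Step 5: max=21521/7200, min=4456451/1555200, spread=38417/311040
Step 6: max=429403/144000, min=268735789/93312000, spread=1903471/18662400
Step 7: max=12844241/4320000, min=16195170911/5598720000, spread=18038617/223948800
Step 8: max=1153473241/388800000, min=974501417149/335923200000, spread=883978523/13436928000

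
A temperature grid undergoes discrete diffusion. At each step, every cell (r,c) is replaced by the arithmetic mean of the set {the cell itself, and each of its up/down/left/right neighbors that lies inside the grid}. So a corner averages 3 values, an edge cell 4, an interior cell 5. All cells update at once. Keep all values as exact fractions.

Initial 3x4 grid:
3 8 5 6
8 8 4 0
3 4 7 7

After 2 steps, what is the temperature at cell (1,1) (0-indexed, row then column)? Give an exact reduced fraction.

Step 1: cell (1,1) = 32/5
Step 2: cell (1,1) = 141/25
Full grid after step 2:
  107/18 1469/240 1213/240 41/9
  697/120 141/25 267/50 1043/240
  16/3 28/5 307/60 173/36

Answer: 141/25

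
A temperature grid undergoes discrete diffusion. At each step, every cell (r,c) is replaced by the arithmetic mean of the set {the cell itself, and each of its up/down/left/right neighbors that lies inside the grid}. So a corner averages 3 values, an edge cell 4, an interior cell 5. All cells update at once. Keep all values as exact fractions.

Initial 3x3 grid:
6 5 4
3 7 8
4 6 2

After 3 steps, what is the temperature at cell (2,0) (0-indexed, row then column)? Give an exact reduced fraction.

Step 1: cell (2,0) = 13/3
Step 2: cell (2,0) = 169/36
Step 3: cell (2,0) = 10583/2160
Full grid after step 3:
  5549/1080 38153/7200 11803/2160
  499/100 5237/1000 25627/4800
  10583/2160 72431/14400 1411/270

Answer: 10583/2160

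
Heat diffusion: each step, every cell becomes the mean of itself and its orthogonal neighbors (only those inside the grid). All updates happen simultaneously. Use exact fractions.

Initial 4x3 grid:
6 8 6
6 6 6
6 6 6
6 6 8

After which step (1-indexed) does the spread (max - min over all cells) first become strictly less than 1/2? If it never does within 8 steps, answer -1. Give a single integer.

Step 1: max=20/3, min=6, spread=2/3
Step 2: max=787/120, min=6, spread=67/120
Step 3: max=3481/540, min=443/72, spread=317/1080
  -> spread < 1/2 first at step 3
Step 4: max=2761051/432000, min=37123/6000, spread=17639/86400
Step 5: max=24804641/3888000, min=8066087/1296000, spread=30319/194400
Step 6: max=1482632959/233280000, min=485986853/77760000, spread=61681/583200
Step 7: max=88860626981/13996800000, min=360478567/57600000, spread=1580419/17496000
Step 8: max=5322254194879/839808000000, min=1755264014293/279936000000, spread=7057769/104976000

Answer: 3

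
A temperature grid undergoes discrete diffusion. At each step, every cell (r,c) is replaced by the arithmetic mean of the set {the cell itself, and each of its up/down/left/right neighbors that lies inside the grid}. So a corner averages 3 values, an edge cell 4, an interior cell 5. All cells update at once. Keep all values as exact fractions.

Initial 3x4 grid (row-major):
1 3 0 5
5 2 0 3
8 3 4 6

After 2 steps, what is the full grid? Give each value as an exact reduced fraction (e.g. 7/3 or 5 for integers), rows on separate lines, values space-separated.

After step 1:
  3 3/2 2 8/3
  4 13/5 9/5 7/2
  16/3 17/4 13/4 13/3
After step 2:
  17/6 91/40 239/120 49/18
  56/15 283/100 263/100 123/40
  163/36 463/120 409/120 133/36

Answer: 17/6 91/40 239/120 49/18
56/15 283/100 263/100 123/40
163/36 463/120 409/120 133/36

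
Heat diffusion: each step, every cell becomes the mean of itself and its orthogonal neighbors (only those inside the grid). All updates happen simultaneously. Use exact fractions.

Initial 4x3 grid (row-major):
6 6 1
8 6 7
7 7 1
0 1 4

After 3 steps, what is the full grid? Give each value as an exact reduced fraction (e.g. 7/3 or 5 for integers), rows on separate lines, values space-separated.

Answer: 3277/540 77239/14400 10873/2160
40687/7200 16393/3000 4139/900
35767/7200 26101/6000 5057/1200
8329/2160 13391/3600 1199/360

Derivation:
After step 1:
  20/3 19/4 14/3
  27/4 34/5 15/4
  11/2 22/5 19/4
  8/3 3 2
After step 2:
  109/18 1373/240 79/18
  1543/240 529/100 599/120
  1159/240 489/100 149/40
  67/18 181/60 13/4
After step 3:
  3277/540 77239/14400 10873/2160
  40687/7200 16393/3000 4139/900
  35767/7200 26101/6000 5057/1200
  8329/2160 13391/3600 1199/360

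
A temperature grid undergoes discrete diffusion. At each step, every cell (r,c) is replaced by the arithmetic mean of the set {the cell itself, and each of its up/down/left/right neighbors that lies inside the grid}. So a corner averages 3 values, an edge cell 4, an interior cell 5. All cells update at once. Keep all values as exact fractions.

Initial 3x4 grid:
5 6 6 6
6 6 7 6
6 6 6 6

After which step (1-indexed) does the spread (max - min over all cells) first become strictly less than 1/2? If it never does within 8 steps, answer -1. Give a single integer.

Step 1: max=25/4, min=17/3, spread=7/12
Step 2: max=623/100, min=103/18, spread=457/900
Step 3: max=29611/4800, min=12667/2160, spread=13159/43200
  -> spread < 1/2 first at step 3
Step 4: max=265751/43200, min=763553/129600, spread=337/1296
Step 5: max=105918691/17280000, min=46179127/7776000, spread=29685679/155520000
Step 6: max=951849581/155520000, min=2778982493/466560000, spread=61253/373248
Step 7: max=56968539679/9331200000, min=167312546287/27993600000, spread=14372291/111974400
Step 8: max=3412993543661/559872000000, min=10058389204733/1679616000000, spread=144473141/1343692800

Answer: 3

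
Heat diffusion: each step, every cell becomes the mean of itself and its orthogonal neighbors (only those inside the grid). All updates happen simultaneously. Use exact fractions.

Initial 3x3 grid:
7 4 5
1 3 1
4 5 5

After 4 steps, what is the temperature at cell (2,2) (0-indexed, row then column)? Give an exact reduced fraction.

Step 1: cell (2,2) = 11/3
Step 2: cell (2,2) = 137/36
Step 3: cell (2,2) = 7663/2160
Step 4: cell (2,2) = 474101/129600
Full grid after step 4:
  27557/7200 3213917/864000 484951/129600
  3185417/864000 1345729/360000 173419/48000
  60047/16200 1038889/288000 474101/129600

Answer: 474101/129600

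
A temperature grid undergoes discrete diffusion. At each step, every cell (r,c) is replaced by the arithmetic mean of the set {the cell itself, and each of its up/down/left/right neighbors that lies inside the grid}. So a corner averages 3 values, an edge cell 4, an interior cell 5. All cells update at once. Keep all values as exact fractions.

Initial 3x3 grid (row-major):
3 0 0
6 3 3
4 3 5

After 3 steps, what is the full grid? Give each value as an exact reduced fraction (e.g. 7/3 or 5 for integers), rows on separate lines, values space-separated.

Answer: 205/72 233/96 311/144
121/36 3 1547/576
1627/432 677/192 697/216

Derivation:
After step 1:
  3 3/2 1
  4 3 11/4
  13/3 15/4 11/3
After step 2:
  17/6 17/8 7/4
  43/12 3 125/48
  145/36 59/16 61/18
After step 3:
  205/72 233/96 311/144
  121/36 3 1547/576
  1627/432 677/192 697/216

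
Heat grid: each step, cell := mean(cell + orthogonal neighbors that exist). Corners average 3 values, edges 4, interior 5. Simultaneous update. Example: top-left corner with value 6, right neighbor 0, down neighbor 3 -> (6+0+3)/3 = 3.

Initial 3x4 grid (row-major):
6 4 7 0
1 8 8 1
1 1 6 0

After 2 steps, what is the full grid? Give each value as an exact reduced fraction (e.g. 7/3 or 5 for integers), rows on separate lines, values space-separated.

After step 1:
  11/3 25/4 19/4 8/3
  4 22/5 6 9/4
  1 4 15/4 7/3
After step 2:
  167/36 143/30 59/12 29/9
  49/15 493/100 423/100 53/16
  3 263/80 193/48 25/9

Answer: 167/36 143/30 59/12 29/9
49/15 493/100 423/100 53/16
3 263/80 193/48 25/9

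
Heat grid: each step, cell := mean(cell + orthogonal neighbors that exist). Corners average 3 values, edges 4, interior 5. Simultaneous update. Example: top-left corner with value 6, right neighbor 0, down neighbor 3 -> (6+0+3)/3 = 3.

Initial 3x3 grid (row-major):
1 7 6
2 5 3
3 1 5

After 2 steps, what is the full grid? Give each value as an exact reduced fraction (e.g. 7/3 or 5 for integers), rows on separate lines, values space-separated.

Answer: 65/18 1021/240 89/18
701/240 387/100 1001/240
11/4 121/40 15/4

Derivation:
After step 1:
  10/3 19/4 16/3
  11/4 18/5 19/4
  2 7/2 3
After step 2:
  65/18 1021/240 89/18
  701/240 387/100 1001/240
  11/4 121/40 15/4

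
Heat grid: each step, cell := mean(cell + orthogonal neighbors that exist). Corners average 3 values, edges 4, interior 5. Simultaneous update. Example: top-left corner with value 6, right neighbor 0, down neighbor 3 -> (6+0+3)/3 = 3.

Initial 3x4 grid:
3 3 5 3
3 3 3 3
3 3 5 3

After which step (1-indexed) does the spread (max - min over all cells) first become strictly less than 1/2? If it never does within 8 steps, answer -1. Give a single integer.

Answer: 3

Derivation:
Step 1: max=19/5, min=3, spread=4/5
Step 2: max=217/60, min=3, spread=37/60
Step 3: max=1897/540, min=113/36, spread=101/270
  -> spread < 1/2 first at step 3
Step 4: max=47051/13500, min=7141/2250, spread=841/2700
Step 5: max=105004/30375, min=261299/81000, spread=11227/48600
Step 6: max=167334341/48600000, min=13139543/4050000, spread=386393/1944000
Step 7: max=1497099481/437400000, min=794441437/243000000, spread=41940559/273375000
Step 8: max=597256076621/174960000000, min=47824281083/14580000000, spread=186917629/1399680000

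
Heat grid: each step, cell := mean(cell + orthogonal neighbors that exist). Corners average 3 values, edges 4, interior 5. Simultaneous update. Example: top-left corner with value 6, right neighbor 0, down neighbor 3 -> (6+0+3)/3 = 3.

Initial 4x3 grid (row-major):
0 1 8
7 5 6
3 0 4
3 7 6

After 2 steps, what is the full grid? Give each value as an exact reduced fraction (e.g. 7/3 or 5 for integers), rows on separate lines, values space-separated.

Answer: 119/36 449/120 19/4
101/30 103/25 371/80
227/60 377/100 1153/240
139/36 89/20 41/9

Derivation:
After step 1:
  8/3 7/2 5
  15/4 19/5 23/4
  13/4 19/5 4
  13/3 4 17/3
After step 2:
  119/36 449/120 19/4
  101/30 103/25 371/80
  227/60 377/100 1153/240
  139/36 89/20 41/9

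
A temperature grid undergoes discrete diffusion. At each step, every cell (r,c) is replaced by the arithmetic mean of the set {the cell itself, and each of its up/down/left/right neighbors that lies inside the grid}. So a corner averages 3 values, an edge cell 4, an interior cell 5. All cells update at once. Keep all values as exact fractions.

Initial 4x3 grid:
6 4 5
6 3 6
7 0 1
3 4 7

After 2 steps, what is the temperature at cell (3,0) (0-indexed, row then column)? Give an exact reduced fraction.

Step 1: cell (3,0) = 14/3
Step 2: cell (3,0) = 73/18
Full grid after step 2:
  46/9 559/120 53/12
  559/120 411/100 321/80
  103/24 89/25 57/16
  73/18 91/24 11/3

Answer: 73/18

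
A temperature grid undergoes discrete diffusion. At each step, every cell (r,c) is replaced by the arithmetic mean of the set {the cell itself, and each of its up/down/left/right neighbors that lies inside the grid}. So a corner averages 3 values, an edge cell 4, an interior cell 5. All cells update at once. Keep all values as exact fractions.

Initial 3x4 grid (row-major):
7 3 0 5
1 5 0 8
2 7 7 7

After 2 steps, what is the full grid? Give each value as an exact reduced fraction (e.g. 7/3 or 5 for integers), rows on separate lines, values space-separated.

Answer: 67/18 757/240 169/48 34/9
279/80 399/100 389/100 31/6
37/9 511/120 131/24 211/36

Derivation:
After step 1:
  11/3 15/4 2 13/3
  15/4 16/5 4 5
  10/3 21/4 21/4 22/3
After step 2:
  67/18 757/240 169/48 34/9
  279/80 399/100 389/100 31/6
  37/9 511/120 131/24 211/36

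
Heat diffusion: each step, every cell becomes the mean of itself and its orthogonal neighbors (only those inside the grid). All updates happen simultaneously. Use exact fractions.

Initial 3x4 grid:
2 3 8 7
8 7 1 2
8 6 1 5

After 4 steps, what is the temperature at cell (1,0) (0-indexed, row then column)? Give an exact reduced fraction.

Answer: 4668919/864000

Derivation:
Step 1: cell (1,0) = 25/4
Step 2: cell (1,0) = 275/48
Step 3: cell (1,0) = 80621/14400
Step 4: cell (1,0) = 4668919/864000
Full grid after step 4:
  682561/129600 1069271/216000 995251/216000 566231/129600
  4668919/864000 1804541/360000 1588891/360000 3570689/864000
  713761/129600 1081271/216000 932251/216000 508631/129600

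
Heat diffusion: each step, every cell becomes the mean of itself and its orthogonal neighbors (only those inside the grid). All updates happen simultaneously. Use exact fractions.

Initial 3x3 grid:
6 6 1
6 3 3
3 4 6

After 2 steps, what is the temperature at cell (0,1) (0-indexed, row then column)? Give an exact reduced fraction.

Answer: 133/30

Derivation:
Step 1: cell (0,1) = 4
Step 2: cell (0,1) = 133/30
Full grid after step 2:
  29/6 133/30 127/36
  577/120 403/100 919/240
  77/18 64/15 139/36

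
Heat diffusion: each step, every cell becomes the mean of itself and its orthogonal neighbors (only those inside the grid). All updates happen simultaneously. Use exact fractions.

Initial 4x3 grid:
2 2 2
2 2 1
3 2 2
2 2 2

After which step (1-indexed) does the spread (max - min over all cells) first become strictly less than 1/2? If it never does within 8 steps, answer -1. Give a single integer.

Answer: 3

Derivation:
Step 1: max=7/3, min=5/3, spread=2/3
Step 2: max=271/120, min=209/120, spread=31/60
Step 3: max=2371/1080, min=1949/1080, spread=211/540
  -> spread < 1/2 first at step 3
Step 4: max=13799/6480, min=12121/6480, spread=839/3240
Step 5: max=102563/48600, min=91837/48600, spread=5363/24300
Step 6: max=2426659/1166400, min=2238941/1166400, spread=93859/583200
Step 7: max=144536723/69984000, min=135399277/69984000, spread=4568723/34992000
Step 8: max=344310649/167961600, min=327535751/167961600, spread=8387449/83980800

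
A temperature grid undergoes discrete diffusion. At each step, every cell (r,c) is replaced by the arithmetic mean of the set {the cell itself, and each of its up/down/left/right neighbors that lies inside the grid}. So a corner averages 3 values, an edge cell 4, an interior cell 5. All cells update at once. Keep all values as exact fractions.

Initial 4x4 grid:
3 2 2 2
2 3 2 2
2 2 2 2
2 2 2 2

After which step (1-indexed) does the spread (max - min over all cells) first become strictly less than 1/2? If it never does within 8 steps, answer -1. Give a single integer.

Answer: 2

Derivation:
Step 1: max=5/2, min=2, spread=1/2
Step 2: max=22/9, min=2, spread=4/9
  -> spread < 1/2 first at step 2
Step 3: max=1253/540, min=2, spread=173/540
Step 4: max=9341/4050, min=1213/600, spread=4613/16200
Step 5: max=549193/243000, min=36469/18000, spread=113723/486000
Step 6: max=16330069/7290000, min=220523/108000, spread=2889533/14580000
Step 7: max=242368937/109350000, min=6643283/3240000, spread=72632543/437400000
Step 8: max=14443694257/6561000000, min=1001997343/486000000, spread=1833460253/13122000000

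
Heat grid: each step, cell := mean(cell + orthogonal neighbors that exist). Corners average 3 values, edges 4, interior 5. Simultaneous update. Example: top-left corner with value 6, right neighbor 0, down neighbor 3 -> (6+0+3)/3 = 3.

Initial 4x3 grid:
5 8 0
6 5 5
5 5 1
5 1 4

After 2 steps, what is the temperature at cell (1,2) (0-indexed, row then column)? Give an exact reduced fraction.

Answer: 499/120

Derivation:
Step 1: cell (1,2) = 11/4
Step 2: cell (1,2) = 499/120
Full grid after step 2:
  193/36 629/120 139/36
  679/120 217/50 499/120
  527/120 439/100 119/40
  38/9 769/240 19/6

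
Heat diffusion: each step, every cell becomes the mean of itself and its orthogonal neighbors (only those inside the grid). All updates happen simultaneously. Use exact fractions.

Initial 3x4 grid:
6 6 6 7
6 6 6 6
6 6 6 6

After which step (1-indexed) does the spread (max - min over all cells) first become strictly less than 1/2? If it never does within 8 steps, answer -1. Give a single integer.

Answer: 1

Derivation:
Step 1: max=19/3, min=6, spread=1/3
  -> spread < 1/2 first at step 1
Step 2: max=113/18, min=6, spread=5/18
Step 3: max=1337/216, min=6, spread=41/216
Step 4: max=159737/25920, min=6, spread=4217/25920
Step 5: max=9540349/1555200, min=43279/7200, spread=38417/311040
Step 6: max=571072211/93312000, min=866597/144000, spread=1903471/18662400
Step 7: max=34193309089/5598720000, min=26035759/4320000, spread=18038617/223948800
Step 8: max=2048807382851/335923200000, min=2345726759/388800000, spread=883978523/13436928000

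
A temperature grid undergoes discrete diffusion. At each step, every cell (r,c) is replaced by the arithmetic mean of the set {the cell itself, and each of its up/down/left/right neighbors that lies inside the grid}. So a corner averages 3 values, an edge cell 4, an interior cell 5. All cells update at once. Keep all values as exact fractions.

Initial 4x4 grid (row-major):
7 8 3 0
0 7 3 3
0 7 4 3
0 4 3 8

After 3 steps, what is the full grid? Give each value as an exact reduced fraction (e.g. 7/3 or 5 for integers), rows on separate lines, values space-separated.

After step 1:
  5 25/4 7/2 2
  7/2 5 4 9/4
  7/4 22/5 4 9/2
  4/3 7/2 19/4 14/3
After step 2:
  59/12 79/16 63/16 31/12
  61/16 463/100 15/4 51/16
  659/240 373/100 433/100 185/48
  79/36 839/240 203/48 167/36
After step 3:
  41/9 11053/2400 365/96 233/72
  3221/800 1043/250 3967/1000 107/32
  22469/7200 11359/3000 1492/375 28819/7200
  3037/1080 24569/7200 30049/7200 229/54

Answer: 41/9 11053/2400 365/96 233/72
3221/800 1043/250 3967/1000 107/32
22469/7200 11359/3000 1492/375 28819/7200
3037/1080 24569/7200 30049/7200 229/54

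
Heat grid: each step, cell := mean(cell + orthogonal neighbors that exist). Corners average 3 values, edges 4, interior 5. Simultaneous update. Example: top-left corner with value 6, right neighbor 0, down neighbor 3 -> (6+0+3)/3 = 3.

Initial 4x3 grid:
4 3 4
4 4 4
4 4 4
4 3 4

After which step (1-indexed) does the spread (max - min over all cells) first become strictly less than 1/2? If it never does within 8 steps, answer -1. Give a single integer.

Step 1: max=4, min=11/3, spread=1/3
  -> spread < 1/2 first at step 1
Step 2: max=387/100, min=893/240, spread=179/1200
Step 3: max=3467/900, min=8203/2160, spread=589/10800
Step 4: max=1381147/360000, min=3290693/864000, spread=120299/4320000
Step 5: max=12412277/3240000, min=198013087/51840000, spread=116669/10368000
Step 6: max=4961729107/1296000000, min=11889977933/3110400000, spread=90859619/15552000000
Step 7: max=297601971113/77760000000, min=713762280247/186624000000, spread=2412252121/933120000000
Step 8: max=17853550489867/4665600000000, min=42834134164373/11197440000000, spread=71935056539/55987200000000

Answer: 1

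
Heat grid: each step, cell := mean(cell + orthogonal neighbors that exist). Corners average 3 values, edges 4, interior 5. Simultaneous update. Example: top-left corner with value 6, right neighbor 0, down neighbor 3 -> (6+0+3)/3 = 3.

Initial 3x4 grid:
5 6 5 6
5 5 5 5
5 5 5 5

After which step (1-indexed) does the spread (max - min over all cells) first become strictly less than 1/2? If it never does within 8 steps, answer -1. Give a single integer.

Answer: 2

Derivation:
Step 1: max=11/2, min=5, spread=1/2
Step 2: max=193/36, min=5, spread=13/36
  -> spread < 1/2 first at step 2
Step 3: max=38057/7200, min=1007/200, spread=361/1440
Step 4: max=679969/129600, min=27361/5400, spread=4661/25920
Step 5: max=33798863/6480000, min=10996621/2160000, spread=809/6480
Step 6: max=2426890399/466560000, min=99235301/19440000, spread=1809727/18662400
Step 7: max=145212447941/27993600000, min=746200573/145800000, spread=77677517/1119744000
Step 8: max=8699978394319/1679616000000, min=59779066451/11664000000, spread=734342603/13436928000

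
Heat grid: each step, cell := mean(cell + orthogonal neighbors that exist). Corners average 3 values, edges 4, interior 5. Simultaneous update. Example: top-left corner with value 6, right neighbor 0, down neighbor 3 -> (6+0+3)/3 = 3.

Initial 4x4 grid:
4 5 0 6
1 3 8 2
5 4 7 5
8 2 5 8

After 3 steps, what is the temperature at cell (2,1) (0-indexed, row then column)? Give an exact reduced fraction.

Step 1: cell (2,1) = 21/5
Step 2: cell (2,1) = 469/100
Step 3: cell (2,1) = 563/125
Full grid after step 3:
  3901/1080 25829/7200 5921/1440 877/216
  26969/7200 12517/3000 12893/3000 1369/288
  10499/2400 563/125 641/125 2479/480
  277/60 3963/800 505/96 1009/180

Answer: 563/125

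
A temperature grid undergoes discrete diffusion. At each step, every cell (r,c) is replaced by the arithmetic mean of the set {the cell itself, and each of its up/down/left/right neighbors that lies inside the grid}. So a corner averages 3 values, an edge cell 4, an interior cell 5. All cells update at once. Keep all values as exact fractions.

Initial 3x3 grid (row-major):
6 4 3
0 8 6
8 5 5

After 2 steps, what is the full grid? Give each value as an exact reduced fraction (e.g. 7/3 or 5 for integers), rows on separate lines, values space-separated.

After step 1:
  10/3 21/4 13/3
  11/2 23/5 11/2
  13/3 13/2 16/3
After step 2:
  169/36 1051/240 181/36
  533/120 547/100 593/120
  49/9 623/120 52/9

Answer: 169/36 1051/240 181/36
533/120 547/100 593/120
49/9 623/120 52/9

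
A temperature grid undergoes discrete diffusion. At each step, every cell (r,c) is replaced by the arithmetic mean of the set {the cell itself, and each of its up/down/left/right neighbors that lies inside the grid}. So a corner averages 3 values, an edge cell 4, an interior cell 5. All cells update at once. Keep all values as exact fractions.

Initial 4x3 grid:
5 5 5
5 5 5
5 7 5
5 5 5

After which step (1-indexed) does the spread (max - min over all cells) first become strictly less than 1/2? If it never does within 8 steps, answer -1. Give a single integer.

Answer: 2

Derivation:
Step 1: max=11/2, min=5, spread=1/2
Step 2: max=273/50, min=5, spread=23/50
  -> spread < 1/2 first at step 2
Step 3: max=12811/2400, min=1013/200, spread=131/480
Step 4: max=114551/21600, min=18391/3600, spread=841/4320
Step 5: max=45742051/8640000, min=3693373/720000, spread=56863/345600
Step 6: max=410334341/77760000, min=33389543/6480000, spread=386393/3110400
Step 7: max=163913723131/31104000000, min=13380358813/2592000000, spread=26795339/248832000
Step 8: max=9815015714129/1866240000000, min=804686149667/155520000000, spread=254051069/2985984000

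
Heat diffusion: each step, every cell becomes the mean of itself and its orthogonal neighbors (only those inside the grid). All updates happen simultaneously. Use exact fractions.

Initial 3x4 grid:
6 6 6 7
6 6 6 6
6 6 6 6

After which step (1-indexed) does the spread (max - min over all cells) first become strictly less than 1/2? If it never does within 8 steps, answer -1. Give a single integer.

Answer: 1

Derivation:
Step 1: max=19/3, min=6, spread=1/3
  -> spread < 1/2 first at step 1
Step 2: max=113/18, min=6, spread=5/18
Step 3: max=1337/216, min=6, spread=41/216
Step 4: max=159737/25920, min=6, spread=4217/25920
Step 5: max=9540349/1555200, min=43279/7200, spread=38417/311040
Step 6: max=571072211/93312000, min=866597/144000, spread=1903471/18662400
Step 7: max=34193309089/5598720000, min=26035759/4320000, spread=18038617/223948800
Step 8: max=2048807382851/335923200000, min=2345726759/388800000, spread=883978523/13436928000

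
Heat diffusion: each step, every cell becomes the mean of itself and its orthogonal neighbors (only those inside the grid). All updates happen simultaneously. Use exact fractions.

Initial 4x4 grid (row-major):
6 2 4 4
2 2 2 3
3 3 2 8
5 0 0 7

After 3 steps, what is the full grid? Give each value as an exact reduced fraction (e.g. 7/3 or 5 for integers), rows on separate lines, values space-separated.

Answer: 422/135 2761/900 2891/900 7711/2160
2671/900 1067/375 18913/6000 26713/7200
2459/900 15829/6000 3169/1000 3049/800
1103/432 18757/7200 2469/800 275/72

Derivation:
After step 1:
  10/3 7/2 3 11/3
  13/4 11/5 13/5 17/4
  13/4 2 3 5
  8/3 2 9/4 5
After step 2:
  121/36 361/120 383/120 131/36
  361/120 271/100 301/100 931/240
  67/24 249/100 297/100 69/16
  95/36 107/48 49/16 49/12
After step 3:
  422/135 2761/900 2891/900 7711/2160
  2671/900 1067/375 18913/6000 26713/7200
  2459/900 15829/6000 3169/1000 3049/800
  1103/432 18757/7200 2469/800 275/72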